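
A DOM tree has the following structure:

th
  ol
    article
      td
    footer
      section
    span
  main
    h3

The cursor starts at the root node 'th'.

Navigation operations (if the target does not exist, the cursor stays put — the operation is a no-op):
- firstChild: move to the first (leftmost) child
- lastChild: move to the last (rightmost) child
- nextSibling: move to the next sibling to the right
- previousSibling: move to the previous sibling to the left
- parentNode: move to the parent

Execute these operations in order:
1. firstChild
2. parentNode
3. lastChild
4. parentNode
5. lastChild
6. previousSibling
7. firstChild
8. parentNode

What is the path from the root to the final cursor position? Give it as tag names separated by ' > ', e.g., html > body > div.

Answer: th > ol

Derivation:
After 1 (firstChild): ol
After 2 (parentNode): th
After 3 (lastChild): main
After 4 (parentNode): th
After 5 (lastChild): main
After 6 (previousSibling): ol
After 7 (firstChild): article
After 8 (parentNode): ol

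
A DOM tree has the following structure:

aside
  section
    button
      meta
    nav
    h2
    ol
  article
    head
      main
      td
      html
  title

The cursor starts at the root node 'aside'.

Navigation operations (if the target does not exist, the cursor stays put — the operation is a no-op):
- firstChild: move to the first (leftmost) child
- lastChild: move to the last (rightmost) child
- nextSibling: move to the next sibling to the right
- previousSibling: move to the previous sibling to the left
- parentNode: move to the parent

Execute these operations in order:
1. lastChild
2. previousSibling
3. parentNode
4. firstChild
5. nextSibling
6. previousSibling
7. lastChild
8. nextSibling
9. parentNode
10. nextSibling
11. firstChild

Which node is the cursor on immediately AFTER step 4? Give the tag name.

After 1 (lastChild): title
After 2 (previousSibling): article
After 3 (parentNode): aside
After 4 (firstChild): section

Answer: section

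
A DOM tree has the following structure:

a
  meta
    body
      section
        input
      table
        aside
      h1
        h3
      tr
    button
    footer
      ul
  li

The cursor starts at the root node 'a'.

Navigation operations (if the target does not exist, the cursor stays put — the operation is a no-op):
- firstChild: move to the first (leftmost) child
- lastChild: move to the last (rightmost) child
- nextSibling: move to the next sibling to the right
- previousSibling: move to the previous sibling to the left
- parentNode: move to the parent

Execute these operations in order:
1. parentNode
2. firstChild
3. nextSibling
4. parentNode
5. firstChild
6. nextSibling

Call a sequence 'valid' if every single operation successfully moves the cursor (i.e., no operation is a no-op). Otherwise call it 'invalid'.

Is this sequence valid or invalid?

After 1 (parentNode): a (no-op, stayed)
After 2 (firstChild): meta
After 3 (nextSibling): li
After 4 (parentNode): a
After 5 (firstChild): meta
After 6 (nextSibling): li

Answer: invalid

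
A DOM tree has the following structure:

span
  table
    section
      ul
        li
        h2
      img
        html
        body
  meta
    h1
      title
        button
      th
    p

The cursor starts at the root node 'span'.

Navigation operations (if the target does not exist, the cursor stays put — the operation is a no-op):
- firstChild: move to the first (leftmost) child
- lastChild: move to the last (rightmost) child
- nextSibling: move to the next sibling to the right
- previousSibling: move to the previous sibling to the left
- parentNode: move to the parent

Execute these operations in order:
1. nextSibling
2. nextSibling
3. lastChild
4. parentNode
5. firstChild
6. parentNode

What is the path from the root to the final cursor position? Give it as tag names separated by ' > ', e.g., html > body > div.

Answer: span

Derivation:
After 1 (nextSibling): span (no-op, stayed)
After 2 (nextSibling): span (no-op, stayed)
After 3 (lastChild): meta
After 4 (parentNode): span
After 5 (firstChild): table
After 6 (parentNode): span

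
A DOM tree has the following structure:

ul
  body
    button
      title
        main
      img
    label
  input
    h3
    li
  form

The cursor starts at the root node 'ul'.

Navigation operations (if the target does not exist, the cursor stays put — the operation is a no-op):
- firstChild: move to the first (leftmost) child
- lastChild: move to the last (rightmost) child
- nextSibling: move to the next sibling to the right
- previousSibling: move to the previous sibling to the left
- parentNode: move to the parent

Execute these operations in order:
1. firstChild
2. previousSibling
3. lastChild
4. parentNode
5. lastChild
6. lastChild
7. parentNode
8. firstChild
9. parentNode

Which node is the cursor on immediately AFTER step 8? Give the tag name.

After 1 (firstChild): body
After 2 (previousSibling): body (no-op, stayed)
After 3 (lastChild): label
After 4 (parentNode): body
After 5 (lastChild): label
After 6 (lastChild): label (no-op, stayed)
After 7 (parentNode): body
After 8 (firstChild): button

Answer: button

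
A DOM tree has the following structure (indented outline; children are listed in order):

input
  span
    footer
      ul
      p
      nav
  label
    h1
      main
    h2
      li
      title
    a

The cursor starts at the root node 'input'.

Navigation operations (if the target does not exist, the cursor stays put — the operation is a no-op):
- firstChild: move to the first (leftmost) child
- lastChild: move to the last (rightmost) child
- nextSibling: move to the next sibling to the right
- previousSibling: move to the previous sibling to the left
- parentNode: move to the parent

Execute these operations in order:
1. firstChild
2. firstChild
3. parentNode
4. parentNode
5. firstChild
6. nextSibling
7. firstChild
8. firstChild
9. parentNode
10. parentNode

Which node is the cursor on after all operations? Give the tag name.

After 1 (firstChild): span
After 2 (firstChild): footer
After 3 (parentNode): span
After 4 (parentNode): input
After 5 (firstChild): span
After 6 (nextSibling): label
After 7 (firstChild): h1
After 8 (firstChild): main
After 9 (parentNode): h1
After 10 (parentNode): label

Answer: label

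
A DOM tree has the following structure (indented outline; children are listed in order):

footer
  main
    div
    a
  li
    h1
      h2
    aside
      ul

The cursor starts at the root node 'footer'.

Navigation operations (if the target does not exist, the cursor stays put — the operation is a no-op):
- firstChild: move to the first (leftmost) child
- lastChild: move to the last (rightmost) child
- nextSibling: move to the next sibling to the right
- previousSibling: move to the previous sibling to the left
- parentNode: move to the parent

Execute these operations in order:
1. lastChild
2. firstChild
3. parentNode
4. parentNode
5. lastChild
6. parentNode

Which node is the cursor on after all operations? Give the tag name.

After 1 (lastChild): li
After 2 (firstChild): h1
After 3 (parentNode): li
After 4 (parentNode): footer
After 5 (lastChild): li
After 6 (parentNode): footer

Answer: footer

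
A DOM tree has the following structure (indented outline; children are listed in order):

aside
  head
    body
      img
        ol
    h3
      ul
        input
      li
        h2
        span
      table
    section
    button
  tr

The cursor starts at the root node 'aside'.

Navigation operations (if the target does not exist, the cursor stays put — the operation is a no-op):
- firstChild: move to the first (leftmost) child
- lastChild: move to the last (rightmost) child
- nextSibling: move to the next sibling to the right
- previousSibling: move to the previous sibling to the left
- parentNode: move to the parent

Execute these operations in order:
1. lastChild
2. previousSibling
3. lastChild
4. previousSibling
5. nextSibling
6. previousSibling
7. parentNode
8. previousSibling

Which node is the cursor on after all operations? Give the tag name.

Answer: head

Derivation:
After 1 (lastChild): tr
After 2 (previousSibling): head
After 3 (lastChild): button
After 4 (previousSibling): section
After 5 (nextSibling): button
After 6 (previousSibling): section
After 7 (parentNode): head
After 8 (previousSibling): head (no-op, stayed)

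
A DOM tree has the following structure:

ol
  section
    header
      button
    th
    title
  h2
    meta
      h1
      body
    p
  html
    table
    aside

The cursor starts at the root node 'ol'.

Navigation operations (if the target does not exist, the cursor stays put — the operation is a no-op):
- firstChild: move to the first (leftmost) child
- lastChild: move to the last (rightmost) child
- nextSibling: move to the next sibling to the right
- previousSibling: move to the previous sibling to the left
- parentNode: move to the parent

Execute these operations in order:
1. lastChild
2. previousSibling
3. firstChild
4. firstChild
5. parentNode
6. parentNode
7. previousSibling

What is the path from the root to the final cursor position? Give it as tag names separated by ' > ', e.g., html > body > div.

After 1 (lastChild): html
After 2 (previousSibling): h2
After 3 (firstChild): meta
After 4 (firstChild): h1
After 5 (parentNode): meta
After 6 (parentNode): h2
After 7 (previousSibling): section

Answer: ol > section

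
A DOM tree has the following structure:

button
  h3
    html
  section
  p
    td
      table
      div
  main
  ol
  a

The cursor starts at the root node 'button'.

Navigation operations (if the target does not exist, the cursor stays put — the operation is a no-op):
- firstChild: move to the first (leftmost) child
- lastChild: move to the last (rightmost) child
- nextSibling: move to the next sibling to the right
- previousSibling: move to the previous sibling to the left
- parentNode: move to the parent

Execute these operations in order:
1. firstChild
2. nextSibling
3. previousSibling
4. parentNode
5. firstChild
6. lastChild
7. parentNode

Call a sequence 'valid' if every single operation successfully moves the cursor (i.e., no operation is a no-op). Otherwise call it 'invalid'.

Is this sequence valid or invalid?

Answer: valid

Derivation:
After 1 (firstChild): h3
After 2 (nextSibling): section
After 3 (previousSibling): h3
After 4 (parentNode): button
After 5 (firstChild): h3
After 6 (lastChild): html
After 7 (parentNode): h3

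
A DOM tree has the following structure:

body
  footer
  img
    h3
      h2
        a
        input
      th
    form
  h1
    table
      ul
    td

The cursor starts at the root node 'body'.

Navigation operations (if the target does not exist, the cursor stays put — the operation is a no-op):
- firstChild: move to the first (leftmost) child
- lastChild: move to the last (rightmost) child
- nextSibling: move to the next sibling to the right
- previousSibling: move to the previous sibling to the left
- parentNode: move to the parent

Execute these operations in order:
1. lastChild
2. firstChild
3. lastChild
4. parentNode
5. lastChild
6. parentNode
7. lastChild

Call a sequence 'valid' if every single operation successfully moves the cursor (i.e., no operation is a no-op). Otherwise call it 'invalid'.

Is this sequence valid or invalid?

After 1 (lastChild): h1
After 2 (firstChild): table
After 3 (lastChild): ul
After 4 (parentNode): table
After 5 (lastChild): ul
After 6 (parentNode): table
After 7 (lastChild): ul

Answer: valid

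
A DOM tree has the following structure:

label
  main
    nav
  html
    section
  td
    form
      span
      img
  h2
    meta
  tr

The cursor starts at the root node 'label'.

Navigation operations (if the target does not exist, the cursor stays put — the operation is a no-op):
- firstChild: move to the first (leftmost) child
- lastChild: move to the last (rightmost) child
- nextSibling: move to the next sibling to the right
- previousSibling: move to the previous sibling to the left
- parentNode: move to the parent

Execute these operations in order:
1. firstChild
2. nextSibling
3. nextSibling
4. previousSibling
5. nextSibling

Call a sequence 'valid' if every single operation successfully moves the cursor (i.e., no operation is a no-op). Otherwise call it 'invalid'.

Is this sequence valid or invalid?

Answer: valid

Derivation:
After 1 (firstChild): main
After 2 (nextSibling): html
After 3 (nextSibling): td
After 4 (previousSibling): html
After 5 (nextSibling): td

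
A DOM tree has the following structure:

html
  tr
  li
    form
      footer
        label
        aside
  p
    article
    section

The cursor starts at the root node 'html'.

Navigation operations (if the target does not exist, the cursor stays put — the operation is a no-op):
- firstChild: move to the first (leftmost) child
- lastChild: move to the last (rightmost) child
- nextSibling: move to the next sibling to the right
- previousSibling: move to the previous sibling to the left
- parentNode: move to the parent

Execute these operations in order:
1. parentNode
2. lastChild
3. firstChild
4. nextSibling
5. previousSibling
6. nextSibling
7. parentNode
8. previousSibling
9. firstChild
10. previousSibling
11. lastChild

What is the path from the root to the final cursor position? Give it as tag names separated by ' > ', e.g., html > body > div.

Answer: html > li > form > footer

Derivation:
After 1 (parentNode): html (no-op, stayed)
After 2 (lastChild): p
After 3 (firstChild): article
After 4 (nextSibling): section
After 5 (previousSibling): article
After 6 (nextSibling): section
After 7 (parentNode): p
After 8 (previousSibling): li
After 9 (firstChild): form
After 10 (previousSibling): form (no-op, stayed)
After 11 (lastChild): footer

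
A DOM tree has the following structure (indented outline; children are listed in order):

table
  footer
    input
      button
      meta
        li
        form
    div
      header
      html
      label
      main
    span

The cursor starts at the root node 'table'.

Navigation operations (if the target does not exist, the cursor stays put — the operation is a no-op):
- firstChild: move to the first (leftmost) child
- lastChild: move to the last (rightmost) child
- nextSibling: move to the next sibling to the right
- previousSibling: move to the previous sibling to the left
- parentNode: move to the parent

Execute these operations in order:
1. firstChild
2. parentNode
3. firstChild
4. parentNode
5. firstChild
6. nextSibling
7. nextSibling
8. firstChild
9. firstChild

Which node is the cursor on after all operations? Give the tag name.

After 1 (firstChild): footer
After 2 (parentNode): table
After 3 (firstChild): footer
After 4 (parentNode): table
After 5 (firstChild): footer
After 6 (nextSibling): footer (no-op, stayed)
After 7 (nextSibling): footer (no-op, stayed)
After 8 (firstChild): input
After 9 (firstChild): button

Answer: button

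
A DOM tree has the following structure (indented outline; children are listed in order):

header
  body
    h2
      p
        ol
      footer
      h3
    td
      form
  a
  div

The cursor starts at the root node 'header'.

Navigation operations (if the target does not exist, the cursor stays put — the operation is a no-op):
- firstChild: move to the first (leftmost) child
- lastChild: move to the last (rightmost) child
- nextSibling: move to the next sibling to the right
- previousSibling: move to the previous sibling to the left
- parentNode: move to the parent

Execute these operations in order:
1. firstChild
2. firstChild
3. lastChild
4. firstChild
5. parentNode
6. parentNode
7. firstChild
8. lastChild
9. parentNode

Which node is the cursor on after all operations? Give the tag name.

After 1 (firstChild): body
After 2 (firstChild): h2
After 3 (lastChild): h3
After 4 (firstChild): h3 (no-op, stayed)
After 5 (parentNode): h2
After 6 (parentNode): body
After 7 (firstChild): h2
After 8 (lastChild): h3
After 9 (parentNode): h2

Answer: h2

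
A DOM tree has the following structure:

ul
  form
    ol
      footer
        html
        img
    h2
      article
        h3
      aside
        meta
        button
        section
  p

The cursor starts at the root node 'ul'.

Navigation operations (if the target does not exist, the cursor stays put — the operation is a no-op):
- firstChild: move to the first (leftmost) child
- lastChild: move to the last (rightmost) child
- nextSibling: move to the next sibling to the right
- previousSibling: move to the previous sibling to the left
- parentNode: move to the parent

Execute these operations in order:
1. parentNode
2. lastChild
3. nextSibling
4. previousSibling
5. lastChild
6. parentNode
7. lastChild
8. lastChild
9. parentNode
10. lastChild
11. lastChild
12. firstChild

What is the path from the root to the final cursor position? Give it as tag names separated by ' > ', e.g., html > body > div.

Answer: ul > form > h2 > aside > section

Derivation:
After 1 (parentNode): ul (no-op, stayed)
After 2 (lastChild): p
After 3 (nextSibling): p (no-op, stayed)
After 4 (previousSibling): form
After 5 (lastChild): h2
After 6 (parentNode): form
After 7 (lastChild): h2
After 8 (lastChild): aside
After 9 (parentNode): h2
After 10 (lastChild): aside
After 11 (lastChild): section
After 12 (firstChild): section (no-op, stayed)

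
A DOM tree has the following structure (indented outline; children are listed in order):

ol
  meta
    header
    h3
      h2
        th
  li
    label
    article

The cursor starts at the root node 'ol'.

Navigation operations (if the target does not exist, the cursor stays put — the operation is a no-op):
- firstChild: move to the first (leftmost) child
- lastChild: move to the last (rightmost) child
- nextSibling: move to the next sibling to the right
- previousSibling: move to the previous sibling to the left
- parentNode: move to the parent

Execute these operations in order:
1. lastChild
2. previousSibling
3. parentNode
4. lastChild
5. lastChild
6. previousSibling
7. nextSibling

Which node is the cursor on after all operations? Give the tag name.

After 1 (lastChild): li
After 2 (previousSibling): meta
After 3 (parentNode): ol
After 4 (lastChild): li
After 5 (lastChild): article
After 6 (previousSibling): label
After 7 (nextSibling): article

Answer: article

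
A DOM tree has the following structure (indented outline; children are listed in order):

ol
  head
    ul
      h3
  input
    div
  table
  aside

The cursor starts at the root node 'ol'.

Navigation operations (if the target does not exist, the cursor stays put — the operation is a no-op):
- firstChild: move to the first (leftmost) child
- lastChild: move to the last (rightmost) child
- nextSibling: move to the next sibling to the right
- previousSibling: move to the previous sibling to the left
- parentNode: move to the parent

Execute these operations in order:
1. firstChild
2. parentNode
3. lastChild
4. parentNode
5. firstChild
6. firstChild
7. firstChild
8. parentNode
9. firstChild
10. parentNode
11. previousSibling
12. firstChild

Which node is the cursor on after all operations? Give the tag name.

Answer: h3

Derivation:
After 1 (firstChild): head
After 2 (parentNode): ol
After 3 (lastChild): aside
After 4 (parentNode): ol
After 5 (firstChild): head
After 6 (firstChild): ul
After 7 (firstChild): h3
After 8 (parentNode): ul
After 9 (firstChild): h3
After 10 (parentNode): ul
After 11 (previousSibling): ul (no-op, stayed)
After 12 (firstChild): h3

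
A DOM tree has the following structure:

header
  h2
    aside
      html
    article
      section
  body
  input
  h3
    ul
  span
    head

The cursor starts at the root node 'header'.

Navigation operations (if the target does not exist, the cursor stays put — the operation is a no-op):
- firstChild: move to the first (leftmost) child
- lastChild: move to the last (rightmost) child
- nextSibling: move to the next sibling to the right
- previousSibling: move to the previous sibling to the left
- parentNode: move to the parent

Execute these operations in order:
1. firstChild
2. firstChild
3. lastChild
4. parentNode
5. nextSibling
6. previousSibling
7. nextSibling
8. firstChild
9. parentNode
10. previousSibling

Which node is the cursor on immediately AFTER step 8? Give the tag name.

After 1 (firstChild): h2
After 2 (firstChild): aside
After 3 (lastChild): html
After 4 (parentNode): aside
After 5 (nextSibling): article
After 6 (previousSibling): aside
After 7 (nextSibling): article
After 8 (firstChild): section

Answer: section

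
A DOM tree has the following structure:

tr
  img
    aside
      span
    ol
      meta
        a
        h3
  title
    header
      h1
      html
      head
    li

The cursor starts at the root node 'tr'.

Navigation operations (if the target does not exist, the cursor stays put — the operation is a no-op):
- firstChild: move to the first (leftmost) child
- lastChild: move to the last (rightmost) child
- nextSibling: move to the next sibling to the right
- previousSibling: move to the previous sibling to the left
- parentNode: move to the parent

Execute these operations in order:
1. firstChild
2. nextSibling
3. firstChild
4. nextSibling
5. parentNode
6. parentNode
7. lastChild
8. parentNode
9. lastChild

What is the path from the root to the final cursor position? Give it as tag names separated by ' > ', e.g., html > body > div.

After 1 (firstChild): img
After 2 (nextSibling): title
After 3 (firstChild): header
After 4 (nextSibling): li
After 5 (parentNode): title
After 6 (parentNode): tr
After 7 (lastChild): title
After 8 (parentNode): tr
After 9 (lastChild): title

Answer: tr > title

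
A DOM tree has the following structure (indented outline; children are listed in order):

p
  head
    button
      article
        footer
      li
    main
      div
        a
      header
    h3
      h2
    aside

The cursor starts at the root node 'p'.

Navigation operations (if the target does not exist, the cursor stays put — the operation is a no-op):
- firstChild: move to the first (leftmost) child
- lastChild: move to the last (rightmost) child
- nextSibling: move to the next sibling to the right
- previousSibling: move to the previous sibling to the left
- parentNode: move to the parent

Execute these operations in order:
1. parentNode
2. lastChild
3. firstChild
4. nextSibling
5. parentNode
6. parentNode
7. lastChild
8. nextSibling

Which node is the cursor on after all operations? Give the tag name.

Answer: head

Derivation:
After 1 (parentNode): p (no-op, stayed)
After 2 (lastChild): head
After 3 (firstChild): button
After 4 (nextSibling): main
After 5 (parentNode): head
After 6 (parentNode): p
After 7 (lastChild): head
After 8 (nextSibling): head (no-op, stayed)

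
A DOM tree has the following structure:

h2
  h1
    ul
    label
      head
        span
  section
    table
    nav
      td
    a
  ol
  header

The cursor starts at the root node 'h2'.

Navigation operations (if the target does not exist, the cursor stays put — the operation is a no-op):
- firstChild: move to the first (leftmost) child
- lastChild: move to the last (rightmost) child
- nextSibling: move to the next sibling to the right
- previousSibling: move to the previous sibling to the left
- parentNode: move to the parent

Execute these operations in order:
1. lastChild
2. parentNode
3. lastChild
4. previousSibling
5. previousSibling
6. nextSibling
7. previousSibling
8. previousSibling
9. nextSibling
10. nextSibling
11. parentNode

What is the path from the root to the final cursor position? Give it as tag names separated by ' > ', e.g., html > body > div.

After 1 (lastChild): header
After 2 (parentNode): h2
After 3 (lastChild): header
After 4 (previousSibling): ol
After 5 (previousSibling): section
After 6 (nextSibling): ol
After 7 (previousSibling): section
After 8 (previousSibling): h1
After 9 (nextSibling): section
After 10 (nextSibling): ol
After 11 (parentNode): h2

Answer: h2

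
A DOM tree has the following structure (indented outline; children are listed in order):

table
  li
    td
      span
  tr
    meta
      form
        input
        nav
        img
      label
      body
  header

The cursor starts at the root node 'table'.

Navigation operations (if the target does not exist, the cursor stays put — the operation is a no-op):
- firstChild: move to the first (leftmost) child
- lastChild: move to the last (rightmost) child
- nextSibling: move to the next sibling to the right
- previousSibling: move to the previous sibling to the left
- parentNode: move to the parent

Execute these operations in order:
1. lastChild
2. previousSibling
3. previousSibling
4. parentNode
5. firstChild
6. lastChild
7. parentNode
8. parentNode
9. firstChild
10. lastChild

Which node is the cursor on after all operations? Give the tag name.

After 1 (lastChild): header
After 2 (previousSibling): tr
After 3 (previousSibling): li
After 4 (parentNode): table
After 5 (firstChild): li
After 6 (lastChild): td
After 7 (parentNode): li
After 8 (parentNode): table
After 9 (firstChild): li
After 10 (lastChild): td

Answer: td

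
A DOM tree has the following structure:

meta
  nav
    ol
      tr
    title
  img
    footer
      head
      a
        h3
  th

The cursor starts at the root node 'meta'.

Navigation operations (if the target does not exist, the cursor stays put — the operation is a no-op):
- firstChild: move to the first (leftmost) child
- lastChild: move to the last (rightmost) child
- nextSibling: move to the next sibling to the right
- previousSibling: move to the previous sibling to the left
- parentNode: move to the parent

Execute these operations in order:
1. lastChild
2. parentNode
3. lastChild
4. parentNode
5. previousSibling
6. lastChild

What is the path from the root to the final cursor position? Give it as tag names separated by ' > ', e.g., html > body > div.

Answer: meta > th

Derivation:
After 1 (lastChild): th
After 2 (parentNode): meta
After 3 (lastChild): th
After 4 (parentNode): meta
After 5 (previousSibling): meta (no-op, stayed)
After 6 (lastChild): th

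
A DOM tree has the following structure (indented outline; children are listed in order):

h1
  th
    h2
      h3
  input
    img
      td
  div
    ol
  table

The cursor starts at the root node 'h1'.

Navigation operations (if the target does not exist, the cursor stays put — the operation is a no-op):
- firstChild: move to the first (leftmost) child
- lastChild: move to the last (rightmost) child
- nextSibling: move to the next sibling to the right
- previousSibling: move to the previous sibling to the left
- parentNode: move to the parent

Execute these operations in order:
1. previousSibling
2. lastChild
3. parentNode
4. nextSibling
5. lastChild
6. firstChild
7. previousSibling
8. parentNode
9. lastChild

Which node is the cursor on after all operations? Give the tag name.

After 1 (previousSibling): h1 (no-op, stayed)
After 2 (lastChild): table
After 3 (parentNode): h1
After 4 (nextSibling): h1 (no-op, stayed)
After 5 (lastChild): table
After 6 (firstChild): table (no-op, stayed)
After 7 (previousSibling): div
After 8 (parentNode): h1
After 9 (lastChild): table

Answer: table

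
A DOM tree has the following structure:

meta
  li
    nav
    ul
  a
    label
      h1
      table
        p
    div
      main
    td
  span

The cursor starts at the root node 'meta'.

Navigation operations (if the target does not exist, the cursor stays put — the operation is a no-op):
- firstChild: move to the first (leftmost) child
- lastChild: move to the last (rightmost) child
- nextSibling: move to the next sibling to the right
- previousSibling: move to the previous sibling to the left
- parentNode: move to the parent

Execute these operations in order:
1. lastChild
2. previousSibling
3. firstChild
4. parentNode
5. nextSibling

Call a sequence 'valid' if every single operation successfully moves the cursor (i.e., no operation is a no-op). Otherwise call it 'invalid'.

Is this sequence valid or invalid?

Answer: valid

Derivation:
After 1 (lastChild): span
After 2 (previousSibling): a
After 3 (firstChild): label
After 4 (parentNode): a
After 5 (nextSibling): span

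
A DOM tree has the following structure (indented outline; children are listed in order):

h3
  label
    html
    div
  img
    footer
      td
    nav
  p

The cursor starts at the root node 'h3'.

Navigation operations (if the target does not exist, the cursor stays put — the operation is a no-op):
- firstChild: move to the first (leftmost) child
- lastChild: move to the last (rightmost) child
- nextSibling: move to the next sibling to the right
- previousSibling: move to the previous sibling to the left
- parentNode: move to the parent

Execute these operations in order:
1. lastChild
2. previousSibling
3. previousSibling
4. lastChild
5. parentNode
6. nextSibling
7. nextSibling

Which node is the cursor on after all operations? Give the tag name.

Answer: p

Derivation:
After 1 (lastChild): p
After 2 (previousSibling): img
After 3 (previousSibling): label
After 4 (lastChild): div
After 5 (parentNode): label
After 6 (nextSibling): img
After 7 (nextSibling): p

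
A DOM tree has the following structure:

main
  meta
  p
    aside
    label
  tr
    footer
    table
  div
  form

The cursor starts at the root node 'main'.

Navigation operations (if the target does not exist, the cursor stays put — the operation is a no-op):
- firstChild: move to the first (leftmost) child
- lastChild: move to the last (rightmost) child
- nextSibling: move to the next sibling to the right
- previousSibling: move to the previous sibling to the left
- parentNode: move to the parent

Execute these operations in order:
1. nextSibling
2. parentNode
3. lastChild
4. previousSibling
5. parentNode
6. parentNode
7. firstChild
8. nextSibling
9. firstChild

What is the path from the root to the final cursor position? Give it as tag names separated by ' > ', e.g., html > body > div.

After 1 (nextSibling): main (no-op, stayed)
After 2 (parentNode): main (no-op, stayed)
After 3 (lastChild): form
After 4 (previousSibling): div
After 5 (parentNode): main
After 6 (parentNode): main (no-op, stayed)
After 7 (firstChild): meta
After 8 (nextSibling): p
After 9 (firstChild): aside

Answer: main > p > aside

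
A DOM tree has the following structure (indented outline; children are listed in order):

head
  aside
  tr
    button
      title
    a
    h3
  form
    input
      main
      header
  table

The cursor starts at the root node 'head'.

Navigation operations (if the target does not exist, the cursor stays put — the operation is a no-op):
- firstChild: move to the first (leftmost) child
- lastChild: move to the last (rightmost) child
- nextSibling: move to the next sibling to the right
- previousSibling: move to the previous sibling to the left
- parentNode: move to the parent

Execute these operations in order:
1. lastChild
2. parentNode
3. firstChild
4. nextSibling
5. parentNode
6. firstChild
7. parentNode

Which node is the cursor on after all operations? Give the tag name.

After 1 (lastChild): table
After 2 (parentNode): head
After 3 (firstChild): aside
After 4 (nextSibling): tr
After 5 (parentNode): head
After 6 (firstChild): aside
After 7 (parentNode): head

Answer: head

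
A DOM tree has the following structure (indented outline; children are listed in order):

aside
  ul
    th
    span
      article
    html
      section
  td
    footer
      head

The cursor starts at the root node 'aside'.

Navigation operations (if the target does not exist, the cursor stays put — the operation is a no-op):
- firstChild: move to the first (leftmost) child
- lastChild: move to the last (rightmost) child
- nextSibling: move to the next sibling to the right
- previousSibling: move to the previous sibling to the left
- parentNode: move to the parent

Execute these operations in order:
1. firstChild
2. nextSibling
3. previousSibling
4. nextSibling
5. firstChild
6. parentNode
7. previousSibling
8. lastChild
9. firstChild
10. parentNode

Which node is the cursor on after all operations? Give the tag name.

After 1 (firstChild): ul
After 2 (nextSibling): td
After 3 (previousSibling): ul
After 4 (nextSibling): td
After 5 (firstChild): footer
After 6 (parentNode): td
After 7 (previousSibling): ul
After 8 (lastChild): html
After 9 (firstChild): section
After 10 (parentNode): html

Answer: html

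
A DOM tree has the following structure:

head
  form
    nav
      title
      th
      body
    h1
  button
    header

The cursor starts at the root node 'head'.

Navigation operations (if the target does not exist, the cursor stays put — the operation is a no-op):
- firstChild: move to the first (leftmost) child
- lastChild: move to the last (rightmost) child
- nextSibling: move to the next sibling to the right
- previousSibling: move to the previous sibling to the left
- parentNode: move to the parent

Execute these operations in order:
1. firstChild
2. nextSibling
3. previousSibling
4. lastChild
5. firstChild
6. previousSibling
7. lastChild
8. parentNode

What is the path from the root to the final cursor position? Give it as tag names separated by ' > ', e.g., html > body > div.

Answer: head > form > nav

Derivation:
After 1 (firstChild): form
After 2 (nextSibling): button
After 3 (previousSibling): form
After 4 (lastChild): h1
After 5 (firstChild): h1 (no-op, stayed)
After 6 (previousSibling): nav
After 7 (lastChild): body
After 8 (parentNode): nav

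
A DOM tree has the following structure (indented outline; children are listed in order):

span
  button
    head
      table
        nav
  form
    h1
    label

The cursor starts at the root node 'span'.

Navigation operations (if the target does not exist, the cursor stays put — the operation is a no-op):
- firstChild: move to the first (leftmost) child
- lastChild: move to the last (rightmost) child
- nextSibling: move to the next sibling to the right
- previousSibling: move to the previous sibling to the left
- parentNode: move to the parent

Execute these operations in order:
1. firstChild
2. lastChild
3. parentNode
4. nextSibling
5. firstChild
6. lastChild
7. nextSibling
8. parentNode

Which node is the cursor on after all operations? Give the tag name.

Answer: form

Derivation:
After 1 (firstChild): button
After 2 (lastChild): head
After 3 (parentNode): button
After 4 (nextSibling): form
After 5 (firstChild): h1
After 6 (lastChild): h1 (no-op, stayed)
After 7 (nextSibling): label
After 8 (parentNode): form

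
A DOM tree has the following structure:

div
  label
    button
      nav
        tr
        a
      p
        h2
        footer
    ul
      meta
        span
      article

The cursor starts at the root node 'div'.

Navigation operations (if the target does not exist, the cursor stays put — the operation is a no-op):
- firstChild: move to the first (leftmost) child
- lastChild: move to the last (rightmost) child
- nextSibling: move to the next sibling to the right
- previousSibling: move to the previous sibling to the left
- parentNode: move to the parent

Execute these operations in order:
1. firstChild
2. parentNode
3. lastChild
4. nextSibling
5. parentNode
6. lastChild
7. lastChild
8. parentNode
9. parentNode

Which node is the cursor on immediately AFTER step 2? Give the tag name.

After 1 (firstChild): label
After 2 (parentNode): div

Answer: div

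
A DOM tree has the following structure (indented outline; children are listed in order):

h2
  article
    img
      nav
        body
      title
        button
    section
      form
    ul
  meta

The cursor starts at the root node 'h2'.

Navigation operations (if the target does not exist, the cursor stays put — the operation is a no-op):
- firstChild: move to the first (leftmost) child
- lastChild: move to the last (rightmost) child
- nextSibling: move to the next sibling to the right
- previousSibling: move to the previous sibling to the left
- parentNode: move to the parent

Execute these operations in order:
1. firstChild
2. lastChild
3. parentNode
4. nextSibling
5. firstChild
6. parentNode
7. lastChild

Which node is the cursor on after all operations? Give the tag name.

Answer: meta

Derivation:
After 1 (firstChild): article
After 2 (lastChild): ul
After 3 (parentNode): article
After 4 (nextSibling): meta
After 5 (firstChild): meta (no-op, stayed)
After 6 (parentNode): h2
After 7 (lastChild): meta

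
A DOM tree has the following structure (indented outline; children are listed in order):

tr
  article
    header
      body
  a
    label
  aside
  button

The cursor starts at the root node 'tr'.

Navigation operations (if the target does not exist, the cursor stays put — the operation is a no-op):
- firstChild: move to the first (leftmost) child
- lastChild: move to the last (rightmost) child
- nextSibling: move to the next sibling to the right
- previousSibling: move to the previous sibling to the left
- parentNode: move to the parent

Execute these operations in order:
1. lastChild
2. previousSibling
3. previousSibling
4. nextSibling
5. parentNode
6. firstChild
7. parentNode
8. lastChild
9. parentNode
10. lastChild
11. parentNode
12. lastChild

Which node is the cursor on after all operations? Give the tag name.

After 1 (lastChild): button
After 2 (previousSibling): aside
After 3 (previousSibling): a
After 4 (nextSibling): aside
After 5 (parentNode): tr
After 6 (firstChild): article
After 7 (parentNode): tr
After 8 (lastChild): button
After 9 (parentNode): tr
After 10 (lastChild): button
After 11 (parentNode): tr
After 12 (lastChild): button

Answer: button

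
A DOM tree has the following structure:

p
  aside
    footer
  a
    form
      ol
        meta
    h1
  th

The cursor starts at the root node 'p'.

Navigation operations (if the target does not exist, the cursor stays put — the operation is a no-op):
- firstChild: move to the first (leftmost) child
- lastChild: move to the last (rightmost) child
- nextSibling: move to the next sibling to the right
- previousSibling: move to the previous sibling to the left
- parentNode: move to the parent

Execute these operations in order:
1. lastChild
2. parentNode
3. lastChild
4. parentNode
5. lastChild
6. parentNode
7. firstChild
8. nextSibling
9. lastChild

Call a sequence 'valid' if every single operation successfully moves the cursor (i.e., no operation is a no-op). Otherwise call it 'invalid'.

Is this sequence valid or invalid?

After 1 (lastChild): th
After 2 (parentNode): p
After 3 (lastChild): th
After 4 (parentNode): p
After 5 (lastChild): th
After 6 (parentNode): p
After 7 (firstChild): aside
After 8 (nextSibling): a
After 9 (lastChild): h1

Answer: valid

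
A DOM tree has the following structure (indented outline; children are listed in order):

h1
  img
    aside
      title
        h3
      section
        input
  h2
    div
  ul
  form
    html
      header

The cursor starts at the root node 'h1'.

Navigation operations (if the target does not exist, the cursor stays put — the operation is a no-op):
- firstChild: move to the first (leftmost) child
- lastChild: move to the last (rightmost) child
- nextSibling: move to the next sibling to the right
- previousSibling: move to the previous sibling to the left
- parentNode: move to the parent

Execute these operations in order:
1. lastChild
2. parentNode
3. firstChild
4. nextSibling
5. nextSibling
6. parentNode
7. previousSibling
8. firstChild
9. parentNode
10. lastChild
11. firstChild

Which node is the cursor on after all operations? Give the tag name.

Answer: html

Derivation:
After 1 (lastChild): form
After 2 (parentNode): h1
After 3 (firstChild): img
After 4 (nextSibling): h2
After 5 (nextSibling): ul
After 6 (parentNode): h1
After 7 (previousSibling): h1 (no-op, stayed)
After 8 (firstChild): img
After 9 (parentNode): h1
After 10 (lastChild): form
After 11 (firstChild): html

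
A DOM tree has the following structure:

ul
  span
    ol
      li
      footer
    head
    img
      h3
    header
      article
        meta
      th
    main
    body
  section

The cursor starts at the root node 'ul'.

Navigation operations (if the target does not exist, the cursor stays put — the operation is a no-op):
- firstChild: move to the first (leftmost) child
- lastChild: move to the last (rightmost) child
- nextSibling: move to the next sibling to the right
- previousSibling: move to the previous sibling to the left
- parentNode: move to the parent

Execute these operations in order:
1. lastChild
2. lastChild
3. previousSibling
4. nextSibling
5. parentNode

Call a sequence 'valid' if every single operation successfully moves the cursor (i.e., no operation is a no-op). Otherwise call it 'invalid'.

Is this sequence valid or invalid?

Answer: invalid

Derivation:
After 1 (lastChild): section
After 2 (lastChild): section (no-op, stayed)
After 3 (previousSibling): span
After 4 (nextSibling): section
After 5 (parentNode): ul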